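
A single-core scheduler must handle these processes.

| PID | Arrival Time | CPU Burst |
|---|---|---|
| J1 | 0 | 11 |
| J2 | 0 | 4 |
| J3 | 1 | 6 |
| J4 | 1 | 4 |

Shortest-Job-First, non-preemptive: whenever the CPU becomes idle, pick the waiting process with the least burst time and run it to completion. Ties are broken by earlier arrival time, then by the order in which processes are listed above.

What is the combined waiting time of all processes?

Schedule: | J2 0-4 | J4 4-8 | J3 8-14 | J1 14-25 |
Completion: J1=25  J2=4  J3=14  J4=8
Waiting = turnaround − burst: J1=14, J2=0, J3=7, J4=3
Total waiting = 14 + 0 + 7 + 3 = 24

24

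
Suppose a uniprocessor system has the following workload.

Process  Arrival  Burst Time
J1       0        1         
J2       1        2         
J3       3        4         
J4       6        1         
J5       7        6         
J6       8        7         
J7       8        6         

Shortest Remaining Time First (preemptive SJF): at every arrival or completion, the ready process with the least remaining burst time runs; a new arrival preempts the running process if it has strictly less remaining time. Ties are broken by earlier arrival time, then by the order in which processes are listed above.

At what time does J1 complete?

Schedule: | J1 0-1 | J2 1-3 | J3 3-7 | J4 7-8 | J5 8-14 | J7 14-20 | J6 20-27 |
Completion: J1=1  J2=3  J3=7  J4=8  J5=14  J6=27  J7=20

1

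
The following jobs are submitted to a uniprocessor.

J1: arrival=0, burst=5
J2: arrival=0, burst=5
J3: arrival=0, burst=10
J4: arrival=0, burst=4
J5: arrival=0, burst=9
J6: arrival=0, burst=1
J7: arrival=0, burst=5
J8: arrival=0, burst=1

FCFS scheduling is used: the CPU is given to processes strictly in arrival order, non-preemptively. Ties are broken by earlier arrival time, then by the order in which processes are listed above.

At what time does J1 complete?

Gantt: | J1 0-5 | J2 5-10 | J3 10-20 | J4 20-24 | J5 24-33 | J6 33-34 | J7 34-39 | J8 39-40 |
Completion: J1=5  J2=10  J3=20  J4=24  J5=33  J6=34  J7=39  J8=40
Turnaround (C−A): J1=5  J2=10  J3=20  J4=24  J5=33  J6=34  J7=39  J8=40

5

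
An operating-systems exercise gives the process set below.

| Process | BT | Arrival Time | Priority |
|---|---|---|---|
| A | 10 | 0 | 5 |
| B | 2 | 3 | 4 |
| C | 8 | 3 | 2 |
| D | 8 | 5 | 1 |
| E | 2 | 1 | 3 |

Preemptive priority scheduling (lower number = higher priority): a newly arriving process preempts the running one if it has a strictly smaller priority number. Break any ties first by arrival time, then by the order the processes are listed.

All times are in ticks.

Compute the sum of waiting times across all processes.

Schedule: | A 0-1 | E 1-3 | C 3-5 | D 5-13 | C 13-19 | B 19-21 | A 21-30 |
Completion: A=30  B=21  C=19  D=13  E=3
Turnaround (C−A): A=30  B=18  C=16  D=8  E=2
Waiting = turnaround − burst: A=20, B=16, C=8, D=0, E=0
Total waiting = 20 + 16 + 8 + 0 + 0 = 44

44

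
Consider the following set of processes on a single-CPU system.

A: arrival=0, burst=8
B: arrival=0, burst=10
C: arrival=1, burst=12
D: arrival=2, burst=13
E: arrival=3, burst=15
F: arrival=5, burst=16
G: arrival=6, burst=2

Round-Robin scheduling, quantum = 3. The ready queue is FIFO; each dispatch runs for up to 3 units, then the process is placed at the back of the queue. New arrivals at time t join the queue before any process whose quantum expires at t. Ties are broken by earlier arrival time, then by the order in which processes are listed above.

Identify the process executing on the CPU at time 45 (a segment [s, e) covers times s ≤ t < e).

C

Gantt: | A 0-3 | B 3-6 | C 6-9 | D 9-12 | E 12-15 | A 15-18 | F 18-21 | G 21-23 | B 23-26 | C 26-29 | D 29-32 | E 32-35 | A 35-37 | F 37-40 | B 40-43 | C 43-46 | D 46-49 | E 49-52 | F 52-55 | B 55-56 | C 56-59 | D 59-62 | E 62-65 | F 65-68 | D 68-69 | E 69-72 | F 72-76 |
Completion: A=37  B=56  C=59  D=69  E=72  F=76  G=23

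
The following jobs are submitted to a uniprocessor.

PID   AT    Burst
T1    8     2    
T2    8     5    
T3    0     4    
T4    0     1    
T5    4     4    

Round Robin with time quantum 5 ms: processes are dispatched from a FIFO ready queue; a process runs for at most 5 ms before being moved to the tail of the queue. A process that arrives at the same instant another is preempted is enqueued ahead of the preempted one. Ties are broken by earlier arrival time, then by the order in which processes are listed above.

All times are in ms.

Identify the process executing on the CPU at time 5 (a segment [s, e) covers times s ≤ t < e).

Timeline: | T3 0-4 | T4 4-5 | T5 5-9 | T1 9-11 | T2 11-16 |
Completion: T1=11  T2=16  T3=4  T4=5  T5=9
Turnaround (C−A): T1=3  T2=8  T3=4  T4=5  T5=5

T5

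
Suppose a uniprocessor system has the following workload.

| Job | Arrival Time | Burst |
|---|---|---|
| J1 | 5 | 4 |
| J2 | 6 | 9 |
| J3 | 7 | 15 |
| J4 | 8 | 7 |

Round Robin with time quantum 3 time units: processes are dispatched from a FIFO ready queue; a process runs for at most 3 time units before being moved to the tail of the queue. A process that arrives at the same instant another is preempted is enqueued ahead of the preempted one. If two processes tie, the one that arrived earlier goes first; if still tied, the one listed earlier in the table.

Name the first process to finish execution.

J1

Schedule: | idle 0-5 | J1 5-8 | J2 8-11 | J3 11-14 | J4 14-17 | J1 17-18 | J2 18-21 | J3 21-24 | J4 24-27 | J2 27-30 | J3 30-33 | J4 33-34 | J3 34-40 |
Completion: J1=18  J2=30  J3=40  J4=34
Finish order: J1 → J2 → J4 → J3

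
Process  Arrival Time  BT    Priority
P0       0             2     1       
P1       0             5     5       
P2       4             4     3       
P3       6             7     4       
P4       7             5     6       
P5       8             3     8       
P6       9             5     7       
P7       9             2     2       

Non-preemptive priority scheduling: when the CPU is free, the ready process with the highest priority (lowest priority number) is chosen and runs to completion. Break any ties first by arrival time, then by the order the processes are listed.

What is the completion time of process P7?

13

Timeline: | P0 0-2 | P1 2-7 | P2 7-11 | P7 11-13 | P3 13-20 | P4 20-25 | P6 25-30 | P5 30-33 |
Completion: P0=2  P1=7  P2=11  P3=20  P4=25  P5=33  P6=30  P7=13
Turnaround (C−A): P0=2  P1=7  P2=7  P3=14  P4=18  P5=25  P6=21  P7=4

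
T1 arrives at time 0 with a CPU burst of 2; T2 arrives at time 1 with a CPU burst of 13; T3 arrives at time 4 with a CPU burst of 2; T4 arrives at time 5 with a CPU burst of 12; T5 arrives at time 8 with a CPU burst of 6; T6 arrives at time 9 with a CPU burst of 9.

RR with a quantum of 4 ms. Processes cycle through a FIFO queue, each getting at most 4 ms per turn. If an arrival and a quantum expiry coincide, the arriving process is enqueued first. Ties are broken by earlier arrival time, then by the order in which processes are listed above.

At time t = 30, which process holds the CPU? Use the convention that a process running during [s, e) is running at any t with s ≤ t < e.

Schedule: | T1 0-2 | T2 2-6 | T3 6-8 | T4 8-12 | T2 12-16 | T5 16-20 | T6 20-24 | T4 24-28 | T2 28-32 | T5 32-34 | T6 34-38 | T4 38-42 | T2 42-43 | T6 43-44 |
Completion: T1=2  T2=43  T3=8  T4=42  T5=34  T6=44
Turnaround (C−A): T1=2  T2=42  T3=4  T4=37  T5=26  T6=35

T2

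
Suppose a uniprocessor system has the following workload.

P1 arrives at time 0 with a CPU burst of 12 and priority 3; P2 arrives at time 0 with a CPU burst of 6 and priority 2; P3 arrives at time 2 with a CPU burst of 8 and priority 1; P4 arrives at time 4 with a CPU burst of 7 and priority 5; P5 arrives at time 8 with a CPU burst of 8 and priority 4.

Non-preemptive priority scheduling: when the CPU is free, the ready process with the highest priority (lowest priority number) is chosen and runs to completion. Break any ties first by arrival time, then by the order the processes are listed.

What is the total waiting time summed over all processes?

66

Gantt: | P2 0-6 | P3 6-14 | P1 14-26 | P5 26-34 | P4 34-41 |
Completion: P1=26  P2=6  P3=14  P4=41  P5=34
Waiting = turnaround − burst: P1=14, P2=0, P3=4, P4=30, P5=18
Total waiting = 14 + 0 + 4 + 30 + 18 = 66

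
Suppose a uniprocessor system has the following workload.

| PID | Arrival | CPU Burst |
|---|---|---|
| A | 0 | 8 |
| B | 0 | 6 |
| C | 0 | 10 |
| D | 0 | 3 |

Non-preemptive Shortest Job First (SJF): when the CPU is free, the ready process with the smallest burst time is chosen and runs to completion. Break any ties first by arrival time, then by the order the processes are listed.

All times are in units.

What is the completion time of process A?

17

Schedule: | D 0-3 | B 3-9 | A 9-17 | C 17-27 |
Completion: A=17  B=9  C=27  D=3
Turnaround (C−A): A=17  B=9  C=27  D=3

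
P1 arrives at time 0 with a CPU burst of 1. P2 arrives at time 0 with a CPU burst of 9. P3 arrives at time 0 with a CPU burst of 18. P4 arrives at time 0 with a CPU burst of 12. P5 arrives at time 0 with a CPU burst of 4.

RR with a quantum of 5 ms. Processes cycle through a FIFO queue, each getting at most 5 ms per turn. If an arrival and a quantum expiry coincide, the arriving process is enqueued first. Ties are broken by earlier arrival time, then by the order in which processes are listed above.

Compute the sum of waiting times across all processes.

Gantt: | P1 0-1 | P2 1-6 | P3 6-11 | P4 11-16 | P5 16-20 | P2 20-24 | P3 24-29 | P4 29-34 | P3 34-39 | P4 39-41 | P3 41-44 |
Completion: P1=1  P2=24  P3=44  P4=41  P5=20
Turnaround (C−A): P1=1  P2=24  P3=44  P4=41  P5=20
Waiting = turnaround − burst: P1=0, P2=15, P3=26, P4=29, P5=16
Total waiting = 0 + 15 + 26 + 29 + 16 = 86

86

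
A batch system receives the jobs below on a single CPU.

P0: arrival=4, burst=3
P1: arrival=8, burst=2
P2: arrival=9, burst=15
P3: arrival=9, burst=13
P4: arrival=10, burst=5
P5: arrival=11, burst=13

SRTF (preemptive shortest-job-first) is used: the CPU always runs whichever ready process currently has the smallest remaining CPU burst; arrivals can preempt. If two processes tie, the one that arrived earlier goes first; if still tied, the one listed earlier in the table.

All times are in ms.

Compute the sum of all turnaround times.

Timeline: | idle 0-4 | P0 4-7 | idle 7-8 | P1 8-10 | P4 10-15 | P3 15-28 | P5 28-41 | P2 41-56 |
Completion: P0=7  P1=10  P2=56  P3=28  P4=15  P5=41
Turnaround (C−A): P0=3  P1=2  P2=47  P3=19  P4=5  P5=30
Turnaround = completion − arrival: P0=3, P1=2, P2=47, P3=19, P4=5, P5=30
Total turnaround = 3 + 2 + 47 + 19 + 5 + 30 = 106

106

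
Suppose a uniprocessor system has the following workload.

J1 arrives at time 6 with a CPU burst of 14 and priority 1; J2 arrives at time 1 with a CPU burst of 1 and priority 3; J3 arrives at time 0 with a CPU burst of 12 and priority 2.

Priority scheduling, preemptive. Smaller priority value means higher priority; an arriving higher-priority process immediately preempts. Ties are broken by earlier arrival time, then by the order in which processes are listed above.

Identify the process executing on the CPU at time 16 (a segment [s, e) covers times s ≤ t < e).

J1

Timeline: | J3 0-6 | J1 6-20 | J3 20-26 | J2 26-27 |
Completion: J1=20  J2=27  J3=26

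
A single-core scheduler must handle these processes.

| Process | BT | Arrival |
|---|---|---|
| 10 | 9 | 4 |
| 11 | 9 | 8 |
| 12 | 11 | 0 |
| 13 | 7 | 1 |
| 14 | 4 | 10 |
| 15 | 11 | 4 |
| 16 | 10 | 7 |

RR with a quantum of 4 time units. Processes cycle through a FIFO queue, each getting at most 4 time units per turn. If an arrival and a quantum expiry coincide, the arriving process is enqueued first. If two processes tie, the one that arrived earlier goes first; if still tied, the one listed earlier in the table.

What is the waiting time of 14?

Gantt: | 12 0-4 | 13 4-8 | 10 8-12 | 15 12-16 | 12 16-20 | 16 20-24 | 11 24-28 | 13 28-31 | 14 31-35 | 10 35-39 | 15 39-43 | 12 43-46 | 16 46-50 | 11 50-54 | 10 54-55 | 15 55-58 | 16 58-60 | 11 60-61 |
Completion: 10=55  11=61  12=46  13=31  14=35  15=58  16=60
Waiting(14) = turnaround − burst = 25 − 4 = 21

21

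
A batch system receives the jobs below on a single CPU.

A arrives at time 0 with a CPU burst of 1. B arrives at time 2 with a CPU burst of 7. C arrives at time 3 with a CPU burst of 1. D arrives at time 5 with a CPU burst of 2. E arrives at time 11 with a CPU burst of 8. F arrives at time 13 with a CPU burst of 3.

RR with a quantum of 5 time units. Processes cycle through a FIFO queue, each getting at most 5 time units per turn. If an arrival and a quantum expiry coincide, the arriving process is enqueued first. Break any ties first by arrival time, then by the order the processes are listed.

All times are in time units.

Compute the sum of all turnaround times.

Gantt: | A 0-1 | idle 1-2 | B 2-7 | C 7-8 | D 8-10 | B 10-12 | E 12-17 | F 17-20 | E 20-23 |
Completion: A=1  B=12  C=8  D=10  E=23  F=20
Turnaround = completion − arrival: A=1, B=10, C=5, D=5, E=12, F=7
Total turnaround = 1 + 10 + 5 + 5 + 12 + 7 = 40

40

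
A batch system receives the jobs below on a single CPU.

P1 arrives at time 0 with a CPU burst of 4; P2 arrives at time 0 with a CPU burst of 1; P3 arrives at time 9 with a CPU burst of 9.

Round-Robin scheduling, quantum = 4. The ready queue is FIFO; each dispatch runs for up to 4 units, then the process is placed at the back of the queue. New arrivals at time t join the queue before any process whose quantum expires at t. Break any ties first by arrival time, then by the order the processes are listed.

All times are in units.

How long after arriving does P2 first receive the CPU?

4

Gantt: | P1 0-4 | P2 4-5 | idle 5-9 | P3 9-18 |
Completion: P1=4  P2=5  P3=18
Turnaround (C−A): P1=4  P2=5  P3=9
Response(P2) = first start − arrival = 4 − 0 = 4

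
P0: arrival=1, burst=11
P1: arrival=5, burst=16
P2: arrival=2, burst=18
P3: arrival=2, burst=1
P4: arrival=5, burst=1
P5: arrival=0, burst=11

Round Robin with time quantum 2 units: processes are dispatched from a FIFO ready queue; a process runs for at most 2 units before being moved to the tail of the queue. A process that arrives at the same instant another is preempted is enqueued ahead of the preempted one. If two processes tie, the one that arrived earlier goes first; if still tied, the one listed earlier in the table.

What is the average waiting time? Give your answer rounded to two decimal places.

Gantt: | P5 0-2 | P0 2-4 | P2 4-6 | P3 6-7 | P5 7-9 | P0 9-11 | P1 11-13 | P4 13-14 | P2 14-16 | P5 16-18 | P0 18-20 | P1 20-22 | P2 22-24 | P5 24-26 | P0 26-28 | P1 28-30 | P2 30-32 | P5 32-34 | P0 34-36 | P1 36-38 | P2 38-40 | P5 40-41 | P0 41-42 | P1 42-44 | P2 44-46 | P1 46-48 | P2 48-50 | P1 50-52 | P2 52-54 | P1 54-56 | P2 56-58 |
Completion: P0=42  P1=56  P2=58  P3=7  P4=14  P5=41
Turnaround (C−A): P0=41  P1=51  P2=56  P3=5  P4=9  P5=41
Waiting times: P0=30, P1=35, P2=38, P3=4, P4=8, P5=30
Average waiting = (30+35+38+4+8+30) / 6 = 145/6 = 24.17

24.17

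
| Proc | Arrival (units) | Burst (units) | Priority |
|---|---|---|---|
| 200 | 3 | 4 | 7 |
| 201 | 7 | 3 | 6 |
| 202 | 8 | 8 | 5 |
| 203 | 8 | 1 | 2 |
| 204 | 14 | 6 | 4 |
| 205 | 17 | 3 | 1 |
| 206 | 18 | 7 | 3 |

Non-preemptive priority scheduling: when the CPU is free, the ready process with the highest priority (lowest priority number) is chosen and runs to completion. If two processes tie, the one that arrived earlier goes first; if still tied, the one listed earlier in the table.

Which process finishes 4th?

Timeline: | idle 0-3 | 200 3-7 | 201 7-10 | 203 10-11 | 202 11-19 | 205 19-22 | 206 22-29 | 204 29-35 |
Completion: 200=7  201=10  202=19  203=11  204=35  205=22  206=29
Turnaround (C−A): 200=4  201=3  202=11  203=3  204=21  205=5  206=11
Finish order: 200 → 201 → 203 → 202 → 205 → 206 → 204

202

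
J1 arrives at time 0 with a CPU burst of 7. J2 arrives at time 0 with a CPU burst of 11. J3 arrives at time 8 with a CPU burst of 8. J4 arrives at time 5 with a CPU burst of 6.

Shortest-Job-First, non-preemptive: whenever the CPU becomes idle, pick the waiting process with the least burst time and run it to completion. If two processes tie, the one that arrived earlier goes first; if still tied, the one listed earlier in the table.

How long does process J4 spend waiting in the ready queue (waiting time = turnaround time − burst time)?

2

Timeline: | J1 0-7 | J4 7-13 | J3 13-21 | J2 21-32 |
Completion: J1=7  J2=32  J3=21  J4=13
Waiting(J4) = turnaround − burst = 8 − 6 = 2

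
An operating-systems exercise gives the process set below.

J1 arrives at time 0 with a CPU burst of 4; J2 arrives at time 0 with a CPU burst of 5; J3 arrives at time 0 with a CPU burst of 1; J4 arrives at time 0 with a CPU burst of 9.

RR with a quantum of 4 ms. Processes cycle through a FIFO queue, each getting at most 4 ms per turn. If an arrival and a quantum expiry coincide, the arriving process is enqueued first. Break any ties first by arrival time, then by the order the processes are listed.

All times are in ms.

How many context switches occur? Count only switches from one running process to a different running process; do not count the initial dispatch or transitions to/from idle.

5

Schedule: | J1 0-4 | J2 4-8 | J3 8-9 | J4 9-13 | J2 13-14 | J4 14-19 |
Completion: J1=4  J2=14  J3=9  J4=19
Turnaround (C−A): J1=4  J2=14  J3=9  J4=19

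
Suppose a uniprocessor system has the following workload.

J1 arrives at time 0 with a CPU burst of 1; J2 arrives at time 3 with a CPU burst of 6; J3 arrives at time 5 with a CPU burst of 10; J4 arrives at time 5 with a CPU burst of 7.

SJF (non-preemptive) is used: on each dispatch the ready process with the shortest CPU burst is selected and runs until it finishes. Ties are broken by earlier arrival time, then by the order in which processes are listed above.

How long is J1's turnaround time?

Schedule: | J1 0-1 | idle 1-3 | J2 3-9 | J4 9-16 | J3 16-26 |
Completion: J1=1  J2=9  J3=26  J4=16
Turnaround (C−A): J1=1  J2=6  J3=21  J4=11
Turnaround(J1) = completion − arrival = 1 − 0 = 1

1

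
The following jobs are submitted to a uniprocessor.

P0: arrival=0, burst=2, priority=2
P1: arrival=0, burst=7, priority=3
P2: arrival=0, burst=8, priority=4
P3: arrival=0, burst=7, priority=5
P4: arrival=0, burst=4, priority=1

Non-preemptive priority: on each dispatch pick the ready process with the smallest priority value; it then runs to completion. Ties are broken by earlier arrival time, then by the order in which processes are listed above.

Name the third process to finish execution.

P1

Gantt: | P4 0-4 | P0 4-6 | P1 6-13 | P2 13-21 | P3 21-28 |
Completion: P0=6  P1=13  P2=21  P3=28  P4=4
Finish order: P4 → P0 → P1 → P2 → P3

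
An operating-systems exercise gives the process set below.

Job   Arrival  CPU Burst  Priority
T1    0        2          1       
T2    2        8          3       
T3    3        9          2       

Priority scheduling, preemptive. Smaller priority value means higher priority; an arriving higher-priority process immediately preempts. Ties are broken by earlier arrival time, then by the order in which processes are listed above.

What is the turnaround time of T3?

Schedule: | T1 0-2 | T2 2-3 | T3 3-12 | T2 12-19 |
Completion: T1=2  T2=19  T3=12
Turnaround(T3) = completion − arrival = 12 − 3 = 9

9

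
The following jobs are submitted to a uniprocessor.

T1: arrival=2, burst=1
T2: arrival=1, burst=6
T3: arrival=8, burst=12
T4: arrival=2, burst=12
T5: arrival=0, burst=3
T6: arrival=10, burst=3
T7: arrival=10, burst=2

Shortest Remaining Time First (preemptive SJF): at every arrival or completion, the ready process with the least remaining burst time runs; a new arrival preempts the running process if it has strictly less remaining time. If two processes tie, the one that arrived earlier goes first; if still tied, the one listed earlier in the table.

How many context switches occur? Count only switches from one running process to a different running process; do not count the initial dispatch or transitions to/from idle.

6

Timeline: | T5 0-3 | T1 3-4 | T2 4-10 | T7 10-12 | T6 12-15 | T4 15-27 | T3 27-39 |
Completion: T1=4  T2=10  T3=39  T4=27  T5=3  T6=15  T7=12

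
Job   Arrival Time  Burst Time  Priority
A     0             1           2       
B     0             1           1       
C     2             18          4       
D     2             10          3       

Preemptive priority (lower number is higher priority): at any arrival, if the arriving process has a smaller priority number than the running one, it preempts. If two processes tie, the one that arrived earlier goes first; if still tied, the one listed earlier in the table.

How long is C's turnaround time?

28

Schedule: | B 0-1 | A 1-2 | D 2-12 | C 12-30 |
Completion: A=2  B=1  C=30  D=12
Turnaround(C) = completion − arrival = 30 − 2 = 28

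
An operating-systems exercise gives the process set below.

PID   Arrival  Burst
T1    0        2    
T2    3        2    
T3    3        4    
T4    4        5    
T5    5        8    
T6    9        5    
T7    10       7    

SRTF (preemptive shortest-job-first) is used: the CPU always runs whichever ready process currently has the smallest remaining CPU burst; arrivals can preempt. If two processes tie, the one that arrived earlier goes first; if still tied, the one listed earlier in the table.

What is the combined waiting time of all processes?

Timeline: | T1 0-2 | idle 2-3 | T2 3-5 | T3 5-9 | T4 9-14 | T6 14-19 | T7 19-26 | T5 26-34 |
Completion: T1=2  T2=5  T3=9  T4=14  T5=34  T6=19  T7=26
Turnaround (C−A): T1=2  T2=2  T3=6  T4=10  T5=29  T6=10  T7=16
Waiting = turnaround − burst: T1=0, T2=0, T3=2, T4=5, T5=21, T6=5, T7=9
Total waiting = 0 + 0 + 2 + 5 + 21 + 5 + 9 = 42

42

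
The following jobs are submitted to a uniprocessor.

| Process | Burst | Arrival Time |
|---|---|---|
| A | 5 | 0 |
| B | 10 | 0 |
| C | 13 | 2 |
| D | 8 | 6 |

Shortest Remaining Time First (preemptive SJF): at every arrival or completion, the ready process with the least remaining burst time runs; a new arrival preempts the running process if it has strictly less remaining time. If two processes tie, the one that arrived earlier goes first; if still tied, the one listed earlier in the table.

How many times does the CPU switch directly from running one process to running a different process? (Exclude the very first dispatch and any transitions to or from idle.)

4

Gantt: | A 0-5 | B 5-6 | D 6-14 | B 14-23 | C 23-36 |
Completion: A=5  B=23  C=36  D=14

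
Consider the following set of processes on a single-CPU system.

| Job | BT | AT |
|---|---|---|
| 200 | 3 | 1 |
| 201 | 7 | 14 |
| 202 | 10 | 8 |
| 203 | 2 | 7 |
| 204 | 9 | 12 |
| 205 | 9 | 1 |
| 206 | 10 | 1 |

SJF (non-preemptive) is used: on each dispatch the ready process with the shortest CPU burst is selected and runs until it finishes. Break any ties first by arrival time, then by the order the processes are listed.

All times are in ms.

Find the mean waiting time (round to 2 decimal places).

11.86

Gantt: | idle 0-1 | 200 1-4 | 205 4-13 | 203 13-15 | 201 15-22 | 204 22-31 | 206 31-41 | 202 41-51 |
Completion: 200=4  201=22  202=51  203=15  204=31  205=13  206=41
Turnaround (C−A): 200=3  201=8  202=43  203=8  204=19  205=12  206=40
Waiting times: 200=0, 201=1, 202=33, 203=6, 204=10, 205=3, 206=30
Average waiting = (0+1+33+6+10+3+30) / 7 = 83/7 = 11.86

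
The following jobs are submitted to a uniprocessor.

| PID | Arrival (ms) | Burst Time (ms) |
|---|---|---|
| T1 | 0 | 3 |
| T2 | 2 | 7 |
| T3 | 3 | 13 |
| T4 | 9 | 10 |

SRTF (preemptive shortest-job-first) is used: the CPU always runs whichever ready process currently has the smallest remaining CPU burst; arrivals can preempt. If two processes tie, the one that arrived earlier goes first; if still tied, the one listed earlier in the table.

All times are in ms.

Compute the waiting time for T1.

0

Gantt: | T1 0-3 | T2 3-10 | T4 10-20 | T3 20-33 |
Completion: T1=3  T2=10  T3=33  T4=20
Turnaround (C−A): T1=3  T2=8  T3=30  T4=11
Waiting(T1) = turnaround − burst = 3 − 3 = 0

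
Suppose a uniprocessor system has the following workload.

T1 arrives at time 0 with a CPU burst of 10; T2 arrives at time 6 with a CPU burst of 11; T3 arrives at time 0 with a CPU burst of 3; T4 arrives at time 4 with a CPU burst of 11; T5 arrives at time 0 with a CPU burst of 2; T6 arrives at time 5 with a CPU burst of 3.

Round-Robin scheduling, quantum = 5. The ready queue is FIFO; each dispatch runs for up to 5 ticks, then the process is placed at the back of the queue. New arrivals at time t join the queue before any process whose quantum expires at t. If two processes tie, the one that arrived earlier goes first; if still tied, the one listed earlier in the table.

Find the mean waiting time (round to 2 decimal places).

Gantt: | T1 0-5 | T3 5-8 | T5 8-10 | T4 10-15 | T6 15-18 | T1 18-23 | T2 23-28 | T4 28-33 | T2 33-38 | T4 38-39 | T2 39-40 |
Completion: T1=23  T2=40  T3=8  T4=39  T5=10  T6=18
Waiting times: T1=13, T2=23, T3=5, T4=24, T5=8, T6=10
Average waiting = (13+23+5+24+8+10) / 6 = 83/6 = 13.83

13.83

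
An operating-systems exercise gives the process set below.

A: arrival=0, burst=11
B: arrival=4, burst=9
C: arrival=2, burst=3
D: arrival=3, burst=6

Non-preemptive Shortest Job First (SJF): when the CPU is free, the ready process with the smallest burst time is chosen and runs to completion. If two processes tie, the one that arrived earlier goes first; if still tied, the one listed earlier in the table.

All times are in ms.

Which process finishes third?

D

Timeline: | A 0-11 | C 11-14 | D 14-20 | B 20-29 |
Completion: A=11  B=29  C=14  D=20
Turnaround (C−A): A=11  B=25  C=12  D=17
Finish order: A → C → D → B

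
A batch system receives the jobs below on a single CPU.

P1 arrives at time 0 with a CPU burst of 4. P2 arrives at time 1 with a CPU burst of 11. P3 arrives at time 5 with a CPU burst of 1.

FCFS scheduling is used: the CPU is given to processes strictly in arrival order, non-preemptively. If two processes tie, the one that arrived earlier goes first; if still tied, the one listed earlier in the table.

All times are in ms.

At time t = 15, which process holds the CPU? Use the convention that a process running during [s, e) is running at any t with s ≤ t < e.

P3

Timeline: | P1 0-4 | P2 4-15 | P3 15-16 |
Completion: P1=4  P2=15  P3=16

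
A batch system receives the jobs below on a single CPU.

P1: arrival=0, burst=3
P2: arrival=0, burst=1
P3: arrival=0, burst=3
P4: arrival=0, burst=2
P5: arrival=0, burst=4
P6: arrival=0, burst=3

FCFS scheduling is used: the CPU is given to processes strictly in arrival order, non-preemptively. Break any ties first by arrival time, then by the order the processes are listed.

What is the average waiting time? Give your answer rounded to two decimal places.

6.00

Schedule: | P1 0-3 | P2 3-4 | P3 4-7 | P4 7-9 | P5 9-13 | P6 13-16 |
Completion: P1=3  P2=4  P3=7  P4=9  P5=13  P6=16
Turnaround (C−A): P1=3  P2=4  P3=7  P4=9  P5=13  P6=16
Waiting times: P1=0, P2=3, P3=4, P4=7, P5=9, P6=13
Average waiting = (0+3+4+7+9+13) / 6 = 36/6 = 6.00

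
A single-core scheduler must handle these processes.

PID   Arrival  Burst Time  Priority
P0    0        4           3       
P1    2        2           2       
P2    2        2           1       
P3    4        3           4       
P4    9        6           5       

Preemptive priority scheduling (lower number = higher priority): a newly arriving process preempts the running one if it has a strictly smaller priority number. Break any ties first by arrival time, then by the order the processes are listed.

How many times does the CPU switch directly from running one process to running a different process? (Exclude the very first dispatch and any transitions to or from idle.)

5

Timeline: | P0 0-2 | P2 2-4 | P1 4-6 | P0 6-8 | P3 8-11 | P4 11-17 |
Completion: P0=8  P1=6  P2=4  P3=11  P4=17
Turnaround (C−A): P0=8  P1=4  P2=2  P3=7  P4=8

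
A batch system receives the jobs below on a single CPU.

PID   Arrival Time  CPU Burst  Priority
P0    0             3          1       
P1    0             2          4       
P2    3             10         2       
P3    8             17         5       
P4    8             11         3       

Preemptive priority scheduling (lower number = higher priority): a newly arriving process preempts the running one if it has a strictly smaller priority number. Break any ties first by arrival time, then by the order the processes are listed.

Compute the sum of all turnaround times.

90

Gantt: | P0 0-3 | P2 3-13 | P4 13-24 | P1 24-26 | P3 26-43 |
Completion: P0=3  P1=26  P2=13  P3=43  P4=24
Turnaround = completion − arrival: P0=3, P1=26, P2=10, P3=35, P4=16
Total turnaround = 3 + 26 + 10 + 35 + 16 = 90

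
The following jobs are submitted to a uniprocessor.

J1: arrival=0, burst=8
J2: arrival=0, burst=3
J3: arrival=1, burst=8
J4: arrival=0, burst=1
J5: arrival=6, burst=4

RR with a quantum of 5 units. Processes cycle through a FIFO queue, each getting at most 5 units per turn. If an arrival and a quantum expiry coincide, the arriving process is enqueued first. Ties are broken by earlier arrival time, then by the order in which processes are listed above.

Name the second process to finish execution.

Timeline: | J1 0-5 | J2 5-8 | J4 8-9 | J3 9-14 | J1 14-17 | J5 17-21 | J3 21-24 |
Completion: J1=17  J2=8  J3=24  J4=9  J5=21
Finish order: J2 → J4 → J1 → J5 → J3

J4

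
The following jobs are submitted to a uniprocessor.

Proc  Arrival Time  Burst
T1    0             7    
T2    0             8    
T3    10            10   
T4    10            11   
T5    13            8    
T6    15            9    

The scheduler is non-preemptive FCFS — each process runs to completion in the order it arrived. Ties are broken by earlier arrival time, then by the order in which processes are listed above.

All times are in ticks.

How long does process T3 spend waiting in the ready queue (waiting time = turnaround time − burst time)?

Gantt: | T1 0-7 | T2 7-15 | T3 15-25 | T4 25-36 | T5 36-44 | T6 44-53 |
Completion: T1=7  T2=15  T3=25  T4=36  T5=44  T6=53
Waiting(T3) = turnaround − burst = 15 − 10 = 5

5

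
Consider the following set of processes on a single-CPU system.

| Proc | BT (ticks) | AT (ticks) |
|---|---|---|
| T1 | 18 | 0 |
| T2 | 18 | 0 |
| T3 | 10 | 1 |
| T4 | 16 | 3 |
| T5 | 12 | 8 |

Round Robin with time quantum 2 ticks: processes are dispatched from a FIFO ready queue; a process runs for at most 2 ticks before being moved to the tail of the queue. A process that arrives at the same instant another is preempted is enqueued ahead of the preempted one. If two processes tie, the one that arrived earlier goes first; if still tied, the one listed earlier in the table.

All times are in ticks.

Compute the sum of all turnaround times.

310

Gantt: | T1 0-2 | T2 2-4 | T3 4-6 | T1 6-8 | T4 8-10 | T2 10-12 | T3 12-14 | T5 14-16 | T1 16-18 | T4 18-20 | T2 20-22 | T3 22-24 | T5 24-26 | T1 26-28 | T4 28-30 | T2 30-32 | T3 32-34 | T5 34-36 | T1 36-38 | T4 38-40 | T2 40-42 | T3 42-44 | T5 44-46 | T1 46-48 | T4 48-50 | T2 50-52 | T5 52-54 | T1 54-56 | T4 56-58 | T2 58-60 | T5 60-62 | T1 62-64 | T4 64-66 | T2 66-68 | T1 68-70 | T4 70-72 | T2 72-74 |
Completion: T1=70  T2=74  T3=44  T4=72  T5=62
Turnaround (C−A): T1=70  T2=74  T3=43  T4=69  T5=54
Turnaround = completion − arrival: T1=70, T2=74, T3=43, T4=69, T5=54
Total turnaround = 70 + 74 + 43 + 69 + 54 = 310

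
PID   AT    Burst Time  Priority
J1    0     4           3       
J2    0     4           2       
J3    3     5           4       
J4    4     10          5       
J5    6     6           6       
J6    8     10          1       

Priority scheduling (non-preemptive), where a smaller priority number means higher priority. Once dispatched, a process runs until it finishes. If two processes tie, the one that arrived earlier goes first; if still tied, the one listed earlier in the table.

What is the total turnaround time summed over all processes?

104

Timeline: | J2 0-4 | J1 4-8 | J6 8-18 | J3 18-23 | J4 23-33 | J5 33-39 |
Completion: J1=8  J2=4  J3=23  J4=33  J5=39  J6=18
Turnaround (C−A): J1=8  J2=4  J3=20  J4=29  J5=33  J6=10
Turnaround = completion − arrival: J1=8, J2=4, J3=20, J4=29, J5=33, J6=10
Total turnaround = 8 + 4 + 20 + 29 + 33 + 10 = 104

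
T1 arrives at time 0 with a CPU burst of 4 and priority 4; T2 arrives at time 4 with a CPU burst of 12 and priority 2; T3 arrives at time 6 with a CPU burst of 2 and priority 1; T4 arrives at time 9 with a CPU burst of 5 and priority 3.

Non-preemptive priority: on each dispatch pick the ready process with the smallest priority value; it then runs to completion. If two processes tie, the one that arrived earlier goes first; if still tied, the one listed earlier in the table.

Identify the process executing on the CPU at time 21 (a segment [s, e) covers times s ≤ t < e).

T4

Schedule: | T1 0-4 | T2 4-16 | T3 16-18 | T4 18-23 |
Completion: T1=4  T2=16  T3=18  T4=23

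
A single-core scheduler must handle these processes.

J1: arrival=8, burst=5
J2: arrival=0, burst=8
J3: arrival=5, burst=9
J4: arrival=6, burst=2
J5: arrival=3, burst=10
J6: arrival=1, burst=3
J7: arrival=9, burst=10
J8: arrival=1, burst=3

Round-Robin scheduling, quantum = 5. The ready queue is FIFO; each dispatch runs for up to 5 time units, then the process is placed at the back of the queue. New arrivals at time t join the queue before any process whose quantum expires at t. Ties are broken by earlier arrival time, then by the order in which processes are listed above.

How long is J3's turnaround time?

Timeline: | J2 0-5 | J6 5-8 | J8 8-11 | J5 11-16 | J3 16-21 | J2 21-24 | J4 24-26 | J1 26-31 | J7 31-36 | J5 36-41 | J3 41-45 | J7 45-50 |
Completion: J1=31  J2=24  J3=45  J4=26  J5=41  J6=8  J7=50  J8=11
Turnaround (C−A): J1=23  J2=24  J3=40  J4=20  J5=38  J6=7  J7=41  J8=10
Turnaround(J3) = completion − arrival = 45 − 5 = 40

40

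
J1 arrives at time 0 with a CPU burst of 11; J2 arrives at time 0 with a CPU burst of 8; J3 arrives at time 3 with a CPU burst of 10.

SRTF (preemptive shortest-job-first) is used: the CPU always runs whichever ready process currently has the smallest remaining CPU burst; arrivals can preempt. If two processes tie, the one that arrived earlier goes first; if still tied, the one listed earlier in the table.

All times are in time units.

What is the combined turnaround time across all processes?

52

Timeline: | J2 0-8 | J3 8-18 | J1 18-29 |
Completion: J1=29  J2=8  J3=18
Turnaround (C−A): J1=29  J2=8  J3=15
Turnaround = completion − arrival: J1=29, J2=8, J3=15
Total turnaround = 29 + 8 + 15 = 52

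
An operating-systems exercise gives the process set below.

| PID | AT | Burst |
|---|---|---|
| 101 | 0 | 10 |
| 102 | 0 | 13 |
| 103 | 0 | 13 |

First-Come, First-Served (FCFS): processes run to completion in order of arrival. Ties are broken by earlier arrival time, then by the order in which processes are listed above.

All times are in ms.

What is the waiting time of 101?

Timeline: | 101 0-10 | 102 10-23 | 103 23-36 |
Completion: 101=10  102=23  103=36
Turnaround (C−A): 101=10  102=23  103=36
Waiting(101) = turnaround − burst = 10 − 10 = 0

0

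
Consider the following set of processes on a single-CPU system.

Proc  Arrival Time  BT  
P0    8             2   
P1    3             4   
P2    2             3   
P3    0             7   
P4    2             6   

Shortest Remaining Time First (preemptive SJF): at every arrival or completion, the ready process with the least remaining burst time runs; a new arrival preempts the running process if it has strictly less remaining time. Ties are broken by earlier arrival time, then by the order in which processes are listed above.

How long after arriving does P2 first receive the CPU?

0

Schedule: | P3 0-2 | P2 2-5 | P1 5-9 | P0 9-11 | P3 11-16 | P4 16-22 |
Completion: P0=11  P1=9  P2=5  P3=16  P4=22
Response(P2) = first start − arrival = 2 − 2 = 0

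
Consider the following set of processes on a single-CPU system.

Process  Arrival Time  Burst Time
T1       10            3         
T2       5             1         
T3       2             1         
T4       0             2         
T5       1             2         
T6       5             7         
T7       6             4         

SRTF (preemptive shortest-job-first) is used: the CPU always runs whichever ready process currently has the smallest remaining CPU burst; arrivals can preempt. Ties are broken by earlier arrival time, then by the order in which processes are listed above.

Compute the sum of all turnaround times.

Gantt: | T4 0-2 | T3 2-3 | T5 3-5 | T2 5-6 | T7 6-10 | T1 10-13 | T6 13-20 |
Completion: T1=13  T2=6  T3=3  T4=2  T5=5  T6=20  T7=10
Turnaround (C−A): T1=3  T2=1  T3=1  T4=2  T5=4  T6=15  T7=4
Turnaround = completion − arrival: T1=3, T2=1, T3=1, T4=2, T5=4, T6=15, T7=4
Total turnaround = 3 + 1 + 1 + 2 + 4 + 15 + 4 = 30

30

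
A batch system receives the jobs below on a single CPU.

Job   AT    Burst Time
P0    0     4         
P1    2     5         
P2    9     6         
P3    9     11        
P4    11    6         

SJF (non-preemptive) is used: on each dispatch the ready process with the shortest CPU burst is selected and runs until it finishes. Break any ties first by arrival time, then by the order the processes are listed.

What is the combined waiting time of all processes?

Timeline: | P0 0-4 | P1 4-9 | P2 9-15 | P4 15-21 | P3 21-32 |
Completion: P0=4  P1=9  P2=15  P3=32  P4=21
Turnaround (C−A): P0=4  P1=7  P2=6  P3=23  P4=10
Waiting = turnaround − burst: P0=0, P1=2, P2=0, P3=12, P4=4
Total waiting = 0 + 2 + 0 + 12 + 4 = 18

18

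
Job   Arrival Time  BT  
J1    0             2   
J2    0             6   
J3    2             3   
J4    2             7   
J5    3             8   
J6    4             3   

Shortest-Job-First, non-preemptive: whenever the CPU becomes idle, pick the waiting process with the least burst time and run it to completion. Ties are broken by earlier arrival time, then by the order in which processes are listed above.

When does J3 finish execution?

Timeline: | J1 0-2 | J3 2-5 | J6 5-8 | J2 8-14 | J4 14-21 | J5 21-29 |
Completion: J1=2  J2=14  J3=5  J4=21  J5=29  J6=8

5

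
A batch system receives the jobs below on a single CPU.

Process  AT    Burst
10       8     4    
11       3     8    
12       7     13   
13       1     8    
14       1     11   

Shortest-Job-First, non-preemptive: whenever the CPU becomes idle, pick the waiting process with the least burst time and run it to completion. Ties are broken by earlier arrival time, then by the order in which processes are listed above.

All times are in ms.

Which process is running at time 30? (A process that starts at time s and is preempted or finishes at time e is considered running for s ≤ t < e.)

14

Schedule: | idle 0-1 | 13 1-9 | 10 9-13 | 11 13-21 | 14 21-32 | 12 32-45 |
Completion: 10=13  11=21  12=45  13=9  14=32
Turnaround (C−A): 10=5  11=18  12=38  13=8  14=31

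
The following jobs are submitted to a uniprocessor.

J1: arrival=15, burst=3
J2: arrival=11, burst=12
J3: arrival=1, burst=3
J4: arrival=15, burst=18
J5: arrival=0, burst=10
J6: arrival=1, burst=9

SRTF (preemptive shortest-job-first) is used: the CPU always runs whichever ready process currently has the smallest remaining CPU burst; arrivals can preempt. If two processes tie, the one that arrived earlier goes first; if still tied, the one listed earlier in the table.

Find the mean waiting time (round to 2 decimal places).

9.00

Schedule: | J5 0-1 | J3 1-4 | J5 4-13 | J6 13-15 | J1 15-18 | J6 18-25 | J2 25-37 | J4 37-55 |
Completion: J1=18  J2=37  J3=4  J4=55  J5=13  J6=25
Waiting times: J1=0, J2=14, J3=0, J4=22, J5=3, J6=15
Average waiting = (0+14+0+22+3+15) / 6 = 54/6 = 9.00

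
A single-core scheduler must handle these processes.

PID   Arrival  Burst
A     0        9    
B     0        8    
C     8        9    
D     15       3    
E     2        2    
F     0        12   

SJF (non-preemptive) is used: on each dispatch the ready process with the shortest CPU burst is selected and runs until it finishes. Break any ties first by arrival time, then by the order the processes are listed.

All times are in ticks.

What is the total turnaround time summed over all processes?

Schedule: | B 0-8 | E 8-10 | A 10-19 | D 19-22 | C 22-31 | F 31-43 |
Completion: A=19  B=8  C=31  D=22  E=10  F=43
Turnaround (C−A): A=19  B=8  C=23  D=7  E=8  F=43
Turnaround = completion − arrival: A=19, B=8, C=23, D=7, E=8, F=43
Total turnaround = 19 + 8 + 23 + 7 + 8 + 43 = 108

108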